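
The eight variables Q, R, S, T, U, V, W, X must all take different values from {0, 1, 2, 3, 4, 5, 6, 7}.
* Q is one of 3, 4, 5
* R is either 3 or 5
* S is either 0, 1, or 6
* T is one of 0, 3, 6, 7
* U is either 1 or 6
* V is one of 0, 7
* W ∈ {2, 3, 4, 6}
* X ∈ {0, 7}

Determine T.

3

The 8 variables together cover exactly {0, 1, 2, 3, 4, 5, 6, 7} — 8 values for 8 variables — and 2 appears only in W's list, so W = 2.
The 7 still-open variables draw from only 7 values {0, 1, 3, 4, 5, 6, 7}, so each is used; only Q can be 4, hence Q = 4.
The 6 still-open variables draw from only 6 values {0, 1, 3, 5, 6, 7}, so each is used; only R can be 5, hence R = 5.
Among the 5 still-open variables, 3 fits only T (and all 5 values in {0, 1, 3, 6, 7} must be used), so T = 3.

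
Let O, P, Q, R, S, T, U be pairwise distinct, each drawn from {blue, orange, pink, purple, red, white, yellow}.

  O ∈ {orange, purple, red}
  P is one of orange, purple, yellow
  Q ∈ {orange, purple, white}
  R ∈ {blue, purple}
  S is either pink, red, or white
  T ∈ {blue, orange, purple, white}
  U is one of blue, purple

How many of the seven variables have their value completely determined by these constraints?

3

The 7 variables draw from only 7 values {blue, orange, pink, purple, red, white, yellow}, so each is used; only S can be pink, hence S = pink.
The 6 still-open variables draw from only 6 values {blue, orange, purple, red, white, yellow}, so each is used; only O can be red, hence O = red.
The 5 still-open variables draw from only 5 values {blue, orange, purple, white, yellow}, so each is used; only P can be yellow, hence P = yellow.
R and U share exactly the 2 values {blue, purple}; by pigeonhole those values go to them, so strike blue, purple from Q, T.
Determined: O=red, P=yellow, S=pink. The other variables each still have more than one consistent value. That makes 3.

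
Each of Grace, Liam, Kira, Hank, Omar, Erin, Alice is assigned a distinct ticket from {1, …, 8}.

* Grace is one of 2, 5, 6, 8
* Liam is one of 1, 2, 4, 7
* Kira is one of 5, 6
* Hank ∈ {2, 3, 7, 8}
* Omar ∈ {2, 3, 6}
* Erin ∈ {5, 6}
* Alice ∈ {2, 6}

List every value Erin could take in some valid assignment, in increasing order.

5, 6

Kira and Erin between them cover only {5, 6} — a naked pair. Remove those values from Grace, Omar, Alice.
Alice has just one choice, so Alice = 2. Eliminate 2 elsewhere: Grace, Liam, Hank, Omar.
That leaves Grace = 8. So Hank can't be 8.
That leaves Omar = 3. So Hank can't be 3.
Hank's domain is down to {7}, so Hank = 7. Strike 7 from Liam.
No further eliminations apply; Erin can still be any of 5, 6.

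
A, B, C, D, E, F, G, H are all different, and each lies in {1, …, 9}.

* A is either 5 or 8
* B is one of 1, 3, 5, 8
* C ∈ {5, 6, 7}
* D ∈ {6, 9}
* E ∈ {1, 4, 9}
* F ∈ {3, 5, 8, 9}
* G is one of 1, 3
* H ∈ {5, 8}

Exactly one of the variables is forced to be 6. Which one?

The 8 variables together cover exactly {1, 3, 4, 5, 6, 7, 8, 9} — 8 values for 8 variables — and 4 appears only in E's list, so E = 4.
The 7 still-open variables together cover exactly {1, 3, 5, 6, 7, 8, 9} — 7 values for 7 variables — and 7 appears only in C's list, so C = 7.
The 6 still-open variables together cover exactly {1, 3, 5, 6, 8, 9} — 6 values for 6 variables — and 6 appears only in D's list, so D = 6.

D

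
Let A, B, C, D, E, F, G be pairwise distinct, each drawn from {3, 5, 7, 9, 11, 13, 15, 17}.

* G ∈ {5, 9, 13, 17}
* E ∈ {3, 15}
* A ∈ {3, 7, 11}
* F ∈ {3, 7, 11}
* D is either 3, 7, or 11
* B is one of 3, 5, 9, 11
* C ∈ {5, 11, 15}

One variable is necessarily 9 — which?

The 3 variables A, D, F are confined to {3, 7, 11}, which locks those values in; drop them from B, C, E.
E must be 15 (only option left). So C can't be 15.
C has just one choice, so C = 5. Remove 5 from B, G.
So 9 goes to B.

B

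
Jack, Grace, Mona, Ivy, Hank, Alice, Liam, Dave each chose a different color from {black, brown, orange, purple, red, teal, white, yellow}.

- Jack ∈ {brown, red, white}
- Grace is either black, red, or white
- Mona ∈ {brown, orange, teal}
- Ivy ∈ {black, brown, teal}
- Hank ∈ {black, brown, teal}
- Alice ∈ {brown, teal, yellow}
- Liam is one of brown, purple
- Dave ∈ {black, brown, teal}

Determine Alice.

yellow

The 8 variables draw from only 8 values {black, brown, orange, purple, red, teal, white, yellow}, so each is used; only Mona can be orange, hence Mona = orange.
Among the 7 still-open variables, purple fits only Liam (and all 7 values in {black, brown, purple, red, teal, white, yellow} must be used), so Liam = purple.
The 6 still-open variables together cover exactly {black, brown, red, teal, white, yellow} — 6 values for 6 variables — and yellow appears only in Alice's list, so Alice = yellow.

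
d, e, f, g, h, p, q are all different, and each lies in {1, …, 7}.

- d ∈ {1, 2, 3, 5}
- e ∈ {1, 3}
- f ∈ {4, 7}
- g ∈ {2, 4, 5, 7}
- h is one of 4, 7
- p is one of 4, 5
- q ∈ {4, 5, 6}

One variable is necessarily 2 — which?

The 7 variables together cover exactly {1, 2, 3, 4, 5, 6, 7} — 7 values for 7 variables — and 6 appears only in q's list, so q = 6.
f and h between them cover only {4, 7} — a naked pair. Remove those values from g, p.
p's domain is down to {5}, so p = 5. Eliminate 5 elsewhere: d, g.
So 2 goes to g.

g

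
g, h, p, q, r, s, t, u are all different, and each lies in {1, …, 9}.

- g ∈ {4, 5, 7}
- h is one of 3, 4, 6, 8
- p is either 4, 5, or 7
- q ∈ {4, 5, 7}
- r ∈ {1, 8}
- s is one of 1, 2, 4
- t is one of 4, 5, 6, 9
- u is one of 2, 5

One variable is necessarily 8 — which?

g, p, q share exactly the 3 values {4, 5, 7}; by pigeonhole those values go to them, so strike 4, 5, 7 from h, s, t, u.
u's domain is down to {2}, so u = 2. Remove 2 from s.
s's domain is down to {1}, so s = 1. Strike 1 from r.
So 8 goes to r.

r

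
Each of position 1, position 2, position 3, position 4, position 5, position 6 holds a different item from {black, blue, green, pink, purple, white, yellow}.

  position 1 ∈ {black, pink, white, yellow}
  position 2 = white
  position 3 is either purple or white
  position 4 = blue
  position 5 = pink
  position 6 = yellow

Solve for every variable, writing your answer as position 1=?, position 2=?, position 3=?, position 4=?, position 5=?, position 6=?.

position 1=black, position 2=white, position 3=purple, position 4=blue, position 5=pink, position 6=yellow

position 2 has just one choice, so position 2 = white. Remove white from position 1, position 3.
That leaves position 3 = purple.
That leaves position 4 = blue.
position 5 has just one choice, so position 5 = pink. Strike pink from position 1.
position 6 must be yellow (only option left). So position 1 can't be yellow.
position 1 has just one choice, so position 1 = black.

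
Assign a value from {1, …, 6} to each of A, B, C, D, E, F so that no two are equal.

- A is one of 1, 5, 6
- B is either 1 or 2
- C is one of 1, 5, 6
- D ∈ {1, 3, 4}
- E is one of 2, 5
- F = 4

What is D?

3

F's domain is down to {4}, so F = 4. Remove 4 from D.
The 5 still-open variables together cover exactly {1, 2, 3, 5, 6} — 5 values for 5 variables — and 3 appears only in D's list, so D = 3.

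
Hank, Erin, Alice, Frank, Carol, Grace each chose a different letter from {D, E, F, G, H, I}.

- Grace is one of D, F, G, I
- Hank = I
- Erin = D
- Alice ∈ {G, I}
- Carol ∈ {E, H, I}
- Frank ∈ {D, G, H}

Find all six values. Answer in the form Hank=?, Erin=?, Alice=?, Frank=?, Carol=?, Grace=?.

Hank=I, Erin=D, Alice=G, Frank=H, Carol=E, Grace=F

Hank has just one choice, so Hank = I. Remove I from Alice, Carol, Grace.
That leaves Erin = D. Remove D from Frank, Grace.
Alice must be G (only option left). Strike G from Frank, Grace.
Frank's domain is down to {H}, so Frank = H. Strike H from Carol.
Carol's domain is down to {E}, so Carol = E.
Grace's domain is down to {F}, so Grace = F.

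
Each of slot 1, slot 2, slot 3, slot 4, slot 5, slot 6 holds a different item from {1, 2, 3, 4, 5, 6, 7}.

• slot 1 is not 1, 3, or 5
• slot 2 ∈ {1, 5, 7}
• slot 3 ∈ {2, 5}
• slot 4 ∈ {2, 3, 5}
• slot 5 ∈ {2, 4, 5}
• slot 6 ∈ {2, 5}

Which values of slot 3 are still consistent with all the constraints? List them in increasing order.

The 2 variables slot 3 and slot 6 are confined to {2, 5}, which locks those values in; drop them from slot 1, slot 2, slot 4, slot 5.
That leaves slot 4 = 3.
slot 5 must be 4 (only option left). Remove 4 from slot 1.
No further eliminations apply; slot 3 can still be any of 2, 5.

2, 5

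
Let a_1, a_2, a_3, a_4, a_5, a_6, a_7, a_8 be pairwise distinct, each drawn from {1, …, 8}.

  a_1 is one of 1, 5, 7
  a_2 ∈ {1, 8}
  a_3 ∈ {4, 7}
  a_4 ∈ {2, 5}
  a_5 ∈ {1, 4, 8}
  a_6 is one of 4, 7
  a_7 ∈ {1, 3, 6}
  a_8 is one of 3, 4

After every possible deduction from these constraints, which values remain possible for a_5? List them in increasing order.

The 8 variables draw from only 8 values {1, 2, 3, 4, 5, 6, 7, 8}, so each is used; only a_4 can be 2, hence a_4 = 2.
The 7 still-open variables draw from only 7 values {1, 3, 4, 5, 6, 7, 8}, so each is used; only a_1 can be 5, hence a_1 = 5.
The 6 still-open variables draw from only 6 values {1, 3, 4, 6, 7, 8}, so each is used; only a_7 can be 6, hence a_7 = 6.
The 5 still-open variables draw from only 5 values {1, 3, 4, 7, 8}, so each is used; only a_8 can be 3, hence a_8 = 3.
The 2 variables a_3 and a_6 are confined to {4, 7}, which locks those values in; drop them from a_5.
No further eliminations apply; a_5 can still be any of 1, 8.

1, 8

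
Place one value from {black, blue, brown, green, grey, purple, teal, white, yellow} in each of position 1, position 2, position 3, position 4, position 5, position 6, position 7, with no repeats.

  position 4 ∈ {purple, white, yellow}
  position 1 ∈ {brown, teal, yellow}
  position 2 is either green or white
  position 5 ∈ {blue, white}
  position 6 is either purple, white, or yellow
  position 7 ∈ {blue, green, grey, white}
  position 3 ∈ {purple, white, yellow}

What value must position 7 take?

The 3 variables position 3, position 4, position 6 are confined to {purple, white, yellow}, which locks those values in; drop them from position 1, position 2, position 5, position 7.
That leaves position 2 = green. So position 7 can't be green.
That leaves position 5 = blue. So position 7 can't be blue.
So position 7 = grey.

grey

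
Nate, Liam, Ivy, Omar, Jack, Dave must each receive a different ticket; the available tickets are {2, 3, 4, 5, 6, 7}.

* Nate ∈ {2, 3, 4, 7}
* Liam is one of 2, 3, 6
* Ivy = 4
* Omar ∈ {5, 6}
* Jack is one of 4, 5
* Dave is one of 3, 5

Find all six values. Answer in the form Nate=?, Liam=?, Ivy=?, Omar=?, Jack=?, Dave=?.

Ivy has just one choice, so Ivy = 4. Remove 4 from Nate, Jack.
That leaves Jack = 5. Eliminate 5 elsewhere: Omar, Dave.
Dave has just one choice, so Dave = 3. Eliminate 3 elsewhere: Nate, Liam.
Omar has just one choice, so Omar = 6. Eliminate 6 elsewhere: Liam.
Liam's domain is down to {2}, so Liam = 2. So Nate can't be 2.
Nate's domain is down to {7}, so Nate = 7.

Nate=7, Liam=2, Ivy=4, Omar=6, Jack=5, Dave=3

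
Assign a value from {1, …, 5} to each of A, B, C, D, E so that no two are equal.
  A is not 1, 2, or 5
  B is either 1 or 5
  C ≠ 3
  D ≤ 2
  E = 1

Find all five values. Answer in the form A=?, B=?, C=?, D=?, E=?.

A=3, B=5, C=4, D=2, E=1

E's domain is down to {1}, so E = 1. So B, C, D can't be 1.
B's domain is down to {5}, so B = 5. Remove 5 from C.
D must be 2 (only option left). Strike 2 from C.
C has just one choice, so C = 4. Eliminate 4 elsewhere: A.
A's domain is down to {3}, so A = 3.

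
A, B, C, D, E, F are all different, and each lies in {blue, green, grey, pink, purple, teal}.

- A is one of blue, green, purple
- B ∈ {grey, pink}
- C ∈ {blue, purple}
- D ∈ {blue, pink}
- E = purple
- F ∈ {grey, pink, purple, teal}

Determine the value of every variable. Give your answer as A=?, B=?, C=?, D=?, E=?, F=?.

E's domain is down to {purple}, so E = purple. Eliminate purple elsewhere: A, C, F.
C has just one choice, so C = blue. So A, D can't be blue.
D must be pink (only option left). Remove pink from B, F.
That leaves A = green.
That leaves B = grey. Eliminate grey elsewhere: F.
That leaves F = teal.

A=green, B=grey, C=blue, D=pink, E=purple, F=teal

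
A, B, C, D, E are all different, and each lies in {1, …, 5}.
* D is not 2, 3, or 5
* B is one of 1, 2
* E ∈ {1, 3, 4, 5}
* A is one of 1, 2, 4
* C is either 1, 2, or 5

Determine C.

Among the 5 variables, 3 fits only E (and all 5 values in {1, 2, 3, 4, 5} must be used), so E = 3.
The 4 still-open variables together cover exactly {1, 2, 4, 5} — 4 values for 4 variables — and 5 appears only in C's list, so C = 5.

5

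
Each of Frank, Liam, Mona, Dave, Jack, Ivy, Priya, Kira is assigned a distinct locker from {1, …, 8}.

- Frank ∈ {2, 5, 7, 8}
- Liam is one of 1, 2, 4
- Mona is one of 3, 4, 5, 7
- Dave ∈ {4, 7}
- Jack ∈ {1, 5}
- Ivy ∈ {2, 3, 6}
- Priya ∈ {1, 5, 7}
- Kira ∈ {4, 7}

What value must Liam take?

2

The 8 variables together cover exactly {1, 2, 3, 4, 5, 6, 7, 8} — 8 values for 8 variables — and 6 appears only in Ivy's list, so Ivy = 6.
The 7 still-open variables together cover exactly {1, 2, 3, 4, 5, 7, 8} — 7 values for 7 variables — and 3 appears only in Mona's list, so Mona = 3.
The 6 still-open variables together cover exactly {1, 2, 4, 5, 7, 8} — 6 values for 6 variables — and 8 appears only in Frank's list, so Frank = 8.
The 5 still-open variables draw from only 5 values {1, 2, 4, 5, 7}, so each is used; only Liam can be 2, hence Liam = 2.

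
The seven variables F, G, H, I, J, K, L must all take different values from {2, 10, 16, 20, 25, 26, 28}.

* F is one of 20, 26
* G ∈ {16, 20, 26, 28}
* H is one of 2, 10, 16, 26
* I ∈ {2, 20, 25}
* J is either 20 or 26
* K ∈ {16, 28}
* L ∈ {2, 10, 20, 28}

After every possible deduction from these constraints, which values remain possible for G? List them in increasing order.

16, 28

Among the 7 variables, 25 fits only I (and all 7 values in {2, 10, 16, 20, 25, 26, 28} must be used), so I = 25.
F and J between them cover only {20, 26} — a naked pair. Remove those values from G, H, L.
G and K between them cover only {16, 28} — a naked pair. Remove those values from H, L.
No further eliminations apply; G can still be any of 16, 28.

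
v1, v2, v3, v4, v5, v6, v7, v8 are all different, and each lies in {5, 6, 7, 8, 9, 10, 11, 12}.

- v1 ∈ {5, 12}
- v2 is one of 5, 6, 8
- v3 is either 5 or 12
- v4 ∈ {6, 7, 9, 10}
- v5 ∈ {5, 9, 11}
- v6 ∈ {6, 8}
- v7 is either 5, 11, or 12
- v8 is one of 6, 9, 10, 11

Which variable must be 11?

v7

The 8 variables draw from only 8 values {5, 6, 7, 8, 9, 10, 11, 12}, so each is used; only v4 can be 7, hence v4 = 7.
Among the 7 still-open variables, 10 fits only v8 (and all 7 values in {5, 6, 8, 9, 10, 11, 12} must be used), so v8 = 10.
Among the 6 still-open variables, 9 fits only v5 (and all 6 values in {5, 6, 8, 9, 11, 12} must be used), so v5 = 9.
Among the 5 still-open variables, 11 fits only v7 (and all 5 values in {5, 6, 8, 11, 12} must be used), so v7 = 11.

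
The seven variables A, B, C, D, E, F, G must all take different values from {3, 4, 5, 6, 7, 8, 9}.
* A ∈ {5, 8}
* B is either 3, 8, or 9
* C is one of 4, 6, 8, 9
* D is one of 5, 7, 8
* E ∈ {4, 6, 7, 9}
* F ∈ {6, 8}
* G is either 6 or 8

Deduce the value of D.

7

The 7 variables draw from only 7 values {3, 4, 5, 6, 7, 8, 9}, so each is used; only B can be 3, hence B = 3.
The 2 variables F and G are confined to {6, 8}, which locks those values in; drop them from A, C, D, E.
A has just one choice, so A = 5. Remove 5 from D.
So D = 7.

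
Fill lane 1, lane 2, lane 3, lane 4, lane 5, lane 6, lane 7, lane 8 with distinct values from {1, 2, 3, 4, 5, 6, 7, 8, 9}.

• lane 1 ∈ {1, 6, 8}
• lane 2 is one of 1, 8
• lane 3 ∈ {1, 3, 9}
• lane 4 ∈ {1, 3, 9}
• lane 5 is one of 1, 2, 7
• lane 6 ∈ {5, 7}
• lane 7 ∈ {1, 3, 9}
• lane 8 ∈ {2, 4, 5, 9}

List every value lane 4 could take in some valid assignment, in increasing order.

1, 3, 9

lane 3, lane 4, lane 7 share exactly the 3 values {1, 3, 9}; by pigeonhole those values go to them, so strike 1, 3, 9 from lane 1, lane 2, lane 5, lane 8.
lane 2's domain is down to {8}, so lane 2 = 8. Strike 8 from lane 1.
lane 1 has just one choice, so lane 1 = 6.
No further eliminations apply; lane 4 can still be any of 1, 3, 9.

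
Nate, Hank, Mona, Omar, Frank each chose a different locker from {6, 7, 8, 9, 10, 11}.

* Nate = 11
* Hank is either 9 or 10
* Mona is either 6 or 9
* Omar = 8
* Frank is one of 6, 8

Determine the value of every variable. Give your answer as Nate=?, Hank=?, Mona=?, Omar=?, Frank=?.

Nate=11, Hank=10, Mona=9, Omar=8, Frank=6

Nate must be 11 (only option left).
That leaves Omar = 8. Eliminate 8 elsewhere: Frank.
Frank's domain is down to {6}, so Frank = 6. Remove 6 from Mona.
Mona's domain is down to {9}, so Mona = 9. Eliminate 9 elsewhere: Hank.
That leaves Hank = 10.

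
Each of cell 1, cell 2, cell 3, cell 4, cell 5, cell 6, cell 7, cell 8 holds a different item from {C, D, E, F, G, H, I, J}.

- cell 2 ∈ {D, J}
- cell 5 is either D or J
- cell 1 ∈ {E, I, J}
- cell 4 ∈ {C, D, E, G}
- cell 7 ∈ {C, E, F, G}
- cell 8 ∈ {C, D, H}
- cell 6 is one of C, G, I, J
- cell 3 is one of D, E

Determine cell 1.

I

Among the 8 variables, F fits only cell 7 (and all 8 values in {C, D, E, F, G, H, I, J} must be used), so cell 7 = F.
The 7 still-open variables draw from only 7 values {C, D, E, G, H, I, J}, so each is used; only cell 8 can be H, hence cell 8 = H.
The 2 variables cell 2 and cell 5 are confined to {D, J}, which locks those values in; drop them from cell 1, cell 3, cell 4, cell 6.
cell 3 must be E (only option left). So cell 1, cell 4 can't be E.
So cell 1 = I.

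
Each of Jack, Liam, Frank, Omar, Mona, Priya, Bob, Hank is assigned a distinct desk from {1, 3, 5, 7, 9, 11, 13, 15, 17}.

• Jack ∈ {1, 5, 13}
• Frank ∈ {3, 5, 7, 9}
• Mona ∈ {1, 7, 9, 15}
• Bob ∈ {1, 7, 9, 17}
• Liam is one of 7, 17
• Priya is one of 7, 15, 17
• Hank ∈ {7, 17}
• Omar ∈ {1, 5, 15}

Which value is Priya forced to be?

The 8 variables together cover exactly {1, 3, 5, 7, 9, 13, 15, 17} — 8 values for 8 variables — and 3 appears only in Frank's list, so Frank = 3.
Among the 7 still-open variables, 13 fits only Jack (and all 7 values in {1, 5, 7, 9, 13, 15, 17} must be used), so Jack = 13.
Among the 6 still-open variables, 5 fits only Omar (and all 6 values in {1, 5, 7, 9, 15, 17} must be used), so Omar = 5.
Liam and Hank between them cover only {7, 17} — a naked pair. Remove those values from Mona, Priya, Bob.
So Priya = 15.

15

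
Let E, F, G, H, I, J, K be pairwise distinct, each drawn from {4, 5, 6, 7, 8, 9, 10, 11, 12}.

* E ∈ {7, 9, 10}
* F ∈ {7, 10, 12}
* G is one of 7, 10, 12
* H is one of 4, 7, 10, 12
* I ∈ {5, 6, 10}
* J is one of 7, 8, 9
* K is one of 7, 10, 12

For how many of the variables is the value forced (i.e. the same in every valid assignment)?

F, G, K between them cover only {7, 10, 12} — a naked triple. Remove those values from E, H, I, J.
E's domain is down to {9}, so E = 9. So J can't be 9.
H has just one choice, so H = 4.
J has just one choice, so J = 8.
Determined: E=9, H=4, J=8. The other variables each still have more than one consistent value. That makes 3.

3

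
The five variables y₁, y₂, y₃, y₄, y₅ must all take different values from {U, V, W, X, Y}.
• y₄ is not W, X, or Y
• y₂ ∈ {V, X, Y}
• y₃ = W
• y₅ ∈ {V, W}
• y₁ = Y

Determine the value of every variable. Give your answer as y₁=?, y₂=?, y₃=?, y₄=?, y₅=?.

y₁ must be Y (only option left). Eliminate Y elsewhere: y₂.
y₃ has just one choice, so y₃ = W. So y₅ can't be W.
y₅ has just one choice, so y₅ = V. Strike V from y₂, y₄.
y₂'s domain is down to {X}, so y₂ = X.
That leaves y₄ = U.

y₁=Y, y₂=X, y₃=W, y₄=U, y₅=V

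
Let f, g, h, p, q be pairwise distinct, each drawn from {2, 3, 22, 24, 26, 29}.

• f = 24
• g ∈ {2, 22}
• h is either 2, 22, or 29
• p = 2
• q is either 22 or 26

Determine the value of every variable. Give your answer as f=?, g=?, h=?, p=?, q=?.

f's domain is down to {24}, so f = 24.
p has just one choice, so p = 2. So g, h can't be 2.
That leaves g = 22. Remove 22 from h, q.
h has just one choice, so h = 29.
q's domain is down to {26}, so q = 26.

f=24, g=22, h=29, p=2, q=26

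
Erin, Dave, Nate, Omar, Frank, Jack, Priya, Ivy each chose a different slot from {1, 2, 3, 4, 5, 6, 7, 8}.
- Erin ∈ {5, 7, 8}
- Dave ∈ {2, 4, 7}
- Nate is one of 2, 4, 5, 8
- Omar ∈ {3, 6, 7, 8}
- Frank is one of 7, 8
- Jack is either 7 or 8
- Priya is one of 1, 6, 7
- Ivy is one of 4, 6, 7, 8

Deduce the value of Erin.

5

The 8 variables draw from only 8 values {1, 2, 3, 4, 5, 6, 7, 8}, so each is used; only Priya can be 1, hence Priya = 1.
The 7 still-open variables draw from only 7 values {2, 3, 4, 5, 6, 7, 8}, so each is used; only Omar can be 3, hence Omar = 3.
The 6 still-open variables draw from only 6 values {2, 4, 5, 6, 7, 8}, so each is used; only Ivy can be 6, hence Ivy = 6.
Frank and Jack between them cover only {7, 8} — a naked pair. Remove those values from Erin, Dave, Nate.
So Erin = 5.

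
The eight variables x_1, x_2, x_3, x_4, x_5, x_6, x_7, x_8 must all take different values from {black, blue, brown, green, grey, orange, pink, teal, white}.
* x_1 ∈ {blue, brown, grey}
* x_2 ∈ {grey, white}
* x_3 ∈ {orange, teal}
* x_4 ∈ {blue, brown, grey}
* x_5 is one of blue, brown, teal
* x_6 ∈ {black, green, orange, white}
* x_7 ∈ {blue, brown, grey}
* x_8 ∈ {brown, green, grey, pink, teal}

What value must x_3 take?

orange

x_1, x_4, x_7 share exactly the 3 values {blue, brown, grey}; by pigeonhole those values go to them, so strike blue, brown, grey from x_2, x_5, x_8.
x_2 must be white (only option left). So x_6 can't be white.
That leaves x_5 = teal. Strike teal from x_3, x_8.
So x_3 = orange.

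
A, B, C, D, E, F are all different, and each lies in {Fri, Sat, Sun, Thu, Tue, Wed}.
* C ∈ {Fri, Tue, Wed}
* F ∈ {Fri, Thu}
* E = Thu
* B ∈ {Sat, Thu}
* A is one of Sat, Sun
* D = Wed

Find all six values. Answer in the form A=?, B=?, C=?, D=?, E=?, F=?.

A=Sun, B=Sat, C=Tue, D=Wed, E=Thu, F=Fri

D has just one choice, so D = Wed. So C can't be Wed.
E has just one choice, so E = Thu. Remove Thu from B, F.
That leaves F = Fri. Remove Fri from C.
B must be Sat (only option left). Strike Sat from A.
C's domain is down to {Tue}, so C = Tue.
A has just one choice, so A = Sun.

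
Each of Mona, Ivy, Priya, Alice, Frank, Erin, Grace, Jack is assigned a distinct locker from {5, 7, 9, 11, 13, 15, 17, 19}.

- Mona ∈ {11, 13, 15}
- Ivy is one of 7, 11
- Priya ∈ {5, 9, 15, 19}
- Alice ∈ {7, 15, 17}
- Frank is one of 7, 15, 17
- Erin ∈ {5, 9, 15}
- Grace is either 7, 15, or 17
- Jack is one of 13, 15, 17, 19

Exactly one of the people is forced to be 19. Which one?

The 3 variables Alice, Frank, Grace are confined to {7, 15, 17}, which locks those values in; drop them from Mona, Ivy, Priya, Erin, Jack.
Ivy has just one choice, so Ivy = 11. Strike 11 from Mona.
That leaves Mona = 13. Strike 13 from Jack.
So 19 goes to Jack.

Jack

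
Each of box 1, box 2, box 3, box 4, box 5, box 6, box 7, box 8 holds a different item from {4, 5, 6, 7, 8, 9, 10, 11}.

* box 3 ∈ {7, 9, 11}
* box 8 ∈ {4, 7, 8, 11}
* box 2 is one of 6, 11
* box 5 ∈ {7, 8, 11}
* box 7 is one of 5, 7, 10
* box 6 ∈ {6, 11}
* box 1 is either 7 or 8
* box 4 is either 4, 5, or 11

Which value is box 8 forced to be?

The 8 variables together cover exactly {4, 5, 6, 7, 8, 9, 10, 11} — 8 values for 8 variables — and 9 appears only in box 3's list, so box 3 = 9.
The 7 still-open variables draw from only 7 values {4, 5, 6, 7, 8, 10, 11}, so each is used; only box 7 can be 10, hence box 7 = 10.
The 6 still-open variables together cover exactly {4, 5, 6, 7, 8, 11} — 6 values for 6 variables — and 5 appears only in box 4's list, so box 4 = 5.
Among the 5 still-open variables, 4 fits only box 8 (and all 5 values in {4, 6, 7, 8, 11} must be used), so box 8 = 4.

4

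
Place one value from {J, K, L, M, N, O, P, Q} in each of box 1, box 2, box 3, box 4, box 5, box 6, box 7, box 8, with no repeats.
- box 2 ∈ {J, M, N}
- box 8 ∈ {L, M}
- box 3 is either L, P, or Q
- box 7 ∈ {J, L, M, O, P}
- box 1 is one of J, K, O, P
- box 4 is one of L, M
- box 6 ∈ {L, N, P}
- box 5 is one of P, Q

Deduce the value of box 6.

N

The 8 variables together cover exactly {J, K, L, M, N, O, P, Q} — 8 values for 8 variables — and K appears only in box 1's list, so box 1 = K.
Among the 7 still-open variables, O fits only box 7 (and all 7 values in {J, L, M, N, O, P, Q} must be used), so box 7 = O.
The 6 still-open variables together cover exactly {J, L, M, N, P, Q} — 6 values for 6 variables — and J appears only in box 2's list, so box 2 = J.
The 5 still-open variables together cover exactly {L, M, N, P, Q} — 5 values for 5 variables — and N appears only in box 6's list, so box 6 = N.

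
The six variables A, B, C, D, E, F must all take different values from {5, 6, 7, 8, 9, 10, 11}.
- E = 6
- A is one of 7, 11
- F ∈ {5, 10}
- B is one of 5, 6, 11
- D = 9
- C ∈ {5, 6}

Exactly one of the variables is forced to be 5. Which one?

D has just one choice, so D = 9.
E has just one choice, so E = 6. So B, C can't be 6.
So 5 goes to C.

C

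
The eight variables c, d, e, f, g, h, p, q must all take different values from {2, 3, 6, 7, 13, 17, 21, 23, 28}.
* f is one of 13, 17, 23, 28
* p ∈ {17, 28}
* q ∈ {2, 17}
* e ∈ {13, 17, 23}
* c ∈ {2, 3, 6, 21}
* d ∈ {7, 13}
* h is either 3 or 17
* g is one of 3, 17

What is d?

7

g and h between them cover only {3, 17} — a naked pair. Remove those values from c, e, f, p, q.
p has just one choice, so p = 28. Remove 28 from f.
That leaves q = 2. Eliminate 2 elsewhere: c.
e and f between them cover only {13, 23} — a naked pair. Remove those values from d.
So d = 7.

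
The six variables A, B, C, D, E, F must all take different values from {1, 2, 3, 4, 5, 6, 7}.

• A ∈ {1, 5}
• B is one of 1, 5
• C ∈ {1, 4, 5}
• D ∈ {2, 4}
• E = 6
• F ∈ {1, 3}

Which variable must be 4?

C

E has just one choice, so E = 6.
Among the 5 still-open variables, 2 fits only D (and all 5 values in {1, 2, 3, 4, 5} must be used), so D = 2.
The 4 still-open variables together cover exactly {1, 3, 4, 5} — 4 values for 4 variables — and 3 appears only in F's list, so F = 3.
The 3 still-open variables draw from only 3 values {1, 4, 5}, so each is used; only C can be 4, hence C = 4.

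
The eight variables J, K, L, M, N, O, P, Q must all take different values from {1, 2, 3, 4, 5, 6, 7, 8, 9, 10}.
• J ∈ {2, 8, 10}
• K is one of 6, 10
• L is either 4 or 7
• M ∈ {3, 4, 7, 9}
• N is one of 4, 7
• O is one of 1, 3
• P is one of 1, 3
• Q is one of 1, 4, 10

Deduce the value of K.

The 2 variables L and N are confined to {4, 7}, which locks those values in; drop them from M, Q.
The 2 variables O and P are confined to {1, 3}, which locks those values in; drop them from M, Q.
That leaves M = 9.
Q has just one choice, so Q = 10. So J, K can't be 10.
So K = 6.

6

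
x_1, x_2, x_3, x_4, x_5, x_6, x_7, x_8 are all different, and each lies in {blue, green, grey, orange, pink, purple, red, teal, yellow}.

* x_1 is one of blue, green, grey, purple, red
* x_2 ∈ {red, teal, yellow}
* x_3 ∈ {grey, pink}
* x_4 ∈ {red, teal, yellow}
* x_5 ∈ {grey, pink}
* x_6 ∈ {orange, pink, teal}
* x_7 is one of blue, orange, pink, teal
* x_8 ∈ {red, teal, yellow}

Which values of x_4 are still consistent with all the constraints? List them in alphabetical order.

x_3 and x_5 share exactly the 2 values {grey, pink}; by pigeonhole those values go to them, so strike grey, pink from x_1, x_6, x_7.
x_2, x_4, x_8 between them cover only {red, teal, yellow} — a naked triple. Remove those values from x_1, x_6, x_7.
x_6 has just one choice, so x_6 = orange. Remove orange from x_7.
x_7 has just one choice, so x_7 = blue. Eliminate blue elsewhere: x_1.
No further eliminations apply; x_4 can still be any of red, teal, yellow.

red, teal, yellow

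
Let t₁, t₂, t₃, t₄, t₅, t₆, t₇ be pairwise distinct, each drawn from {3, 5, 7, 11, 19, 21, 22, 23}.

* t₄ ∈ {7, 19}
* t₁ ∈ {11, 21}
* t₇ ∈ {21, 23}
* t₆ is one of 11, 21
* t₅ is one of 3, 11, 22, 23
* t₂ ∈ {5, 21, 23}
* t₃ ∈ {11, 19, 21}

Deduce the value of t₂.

t₁ and t₆ between them cover only {11, 21} — a naked pair. Remove those values from t₂, t₃, t₅, t₇.
That leaves t₃ = 19. So t₄ can't be 19.
That leaves t₄ = 7.
That leaves t₇ = 23. Eliminate 23 elsewhere: t₂, t₅.
So t₂ = 5.

5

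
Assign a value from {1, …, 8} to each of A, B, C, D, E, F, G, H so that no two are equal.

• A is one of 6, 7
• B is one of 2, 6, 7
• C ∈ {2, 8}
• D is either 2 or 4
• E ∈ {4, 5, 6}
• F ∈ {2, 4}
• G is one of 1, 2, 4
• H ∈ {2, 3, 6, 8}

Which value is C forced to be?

8

The 8 variables draw from only 8 values {1, 2, 3, 4, 5, 6, 7, 8}, so each is used; only G can be 1, hence G = 1.
Among the 7 still-open variables, 3 fits only H (and all 7 values in {2, 3, 4, 5, 6, 7, 8} must be used), so H = 3.
The 6 still-open variables together cover exactly {2, 4, 5, 6, 7, 8} — 6 values for 6 variables — and 5 appears only in E's list, so E = 5.
The 5 still-open variables together cover exactly {2, 4, 6, 7, 8} — 5 values for 5 variables — and 8 appears only in C's list, so C = 8.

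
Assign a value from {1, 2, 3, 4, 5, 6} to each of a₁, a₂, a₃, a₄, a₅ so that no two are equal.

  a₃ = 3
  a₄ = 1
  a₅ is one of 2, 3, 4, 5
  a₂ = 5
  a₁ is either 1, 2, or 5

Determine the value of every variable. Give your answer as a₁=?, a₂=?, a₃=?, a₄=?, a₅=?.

a₂ has just one choice, so a₂ = 5. Remove 5 from a₁, a₅.
a₃ has just one choice, so a₃ = 3. So a₅ can't be 3.
a₄ must be 1 (only option left). So a₁ can't be 1.
a₁ must be 2 (only option left). So a₅ can't be 2.
a₅'s domain is down to {4}, so a₅ = 4.

a₁=2, a₂=5, a₃=3, a₄=1, a₅=4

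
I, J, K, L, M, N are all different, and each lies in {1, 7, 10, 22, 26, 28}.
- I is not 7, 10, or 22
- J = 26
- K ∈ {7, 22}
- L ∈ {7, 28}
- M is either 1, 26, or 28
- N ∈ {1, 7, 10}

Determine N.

J has just one choice, so J = 26. Eliminate 26 elsewhere: I, M.
Among the 5 still-open variables, 10 fits only N (and all 5 values in {1, 7, 10, 22, 28} must be used), so N = 10.

10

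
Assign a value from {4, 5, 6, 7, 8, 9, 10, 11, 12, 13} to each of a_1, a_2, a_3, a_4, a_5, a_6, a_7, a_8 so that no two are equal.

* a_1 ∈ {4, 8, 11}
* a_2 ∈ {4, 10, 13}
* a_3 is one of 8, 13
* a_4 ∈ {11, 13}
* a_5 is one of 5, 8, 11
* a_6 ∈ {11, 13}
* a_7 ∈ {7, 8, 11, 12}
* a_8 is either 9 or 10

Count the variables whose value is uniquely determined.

The 2 variables a_4 and a_6 are confined to {11, 13}, which locks those values in; drop them from a_1, a_2, a_3, a_5, a_7.
a_3 has just one choice, so a_3 = 8. Eliminate 8 elsewhere: a_1, a_5, a_7.
a_5 has just one choice, so a_5 = 5.
That leaves a_1 = 4. Strike 4 from a_2.
a_2 must be 10 (only option left). So a_8 can't be 10.
a_8 must be 9 (only option left).
Determined: a_1=4, a_2=10, a_3=8, a_5=5, a_8=9. The other variables each still have more than one consistent value. That makes 5.

5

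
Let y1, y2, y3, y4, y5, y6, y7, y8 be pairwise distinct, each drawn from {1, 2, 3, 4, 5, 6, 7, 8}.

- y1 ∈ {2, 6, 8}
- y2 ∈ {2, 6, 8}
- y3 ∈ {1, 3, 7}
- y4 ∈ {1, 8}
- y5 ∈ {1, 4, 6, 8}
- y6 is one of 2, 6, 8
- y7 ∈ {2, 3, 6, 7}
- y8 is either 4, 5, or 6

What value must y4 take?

The 8 variables together cover exactly {1, 2, 3, 4, 5, 6, 7, 8} — 8 values for 8 variables — and 5 appears only in y8's list, so y8 = 5.
The 7 still-open variables together cover exactly {1, 2, 3, 4, 6, 7, 8} — 7 values for 7 variables — and 4 appears only in y5's list, so y5 = 4.
y1, y2, y6 between them cover only {2, 6, 8} — a naked triple. Remove those values from y4, y7.
So y4 = 1.

1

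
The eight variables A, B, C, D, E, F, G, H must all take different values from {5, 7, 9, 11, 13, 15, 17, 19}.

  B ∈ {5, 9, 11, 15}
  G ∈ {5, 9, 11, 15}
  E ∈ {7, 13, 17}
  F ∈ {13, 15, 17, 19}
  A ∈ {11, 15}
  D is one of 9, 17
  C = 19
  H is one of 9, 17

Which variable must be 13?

F

C's domain is down to {19}, so C = 19. Remove 19 from F.
Among the 7 still-open variables, 7 fits only E (and all 7 values in {5, 7, 9, 11, 13, 15, 17} must be used), so E = 7.
The 6 still-open variables together cover exactly {5, 9, 11, 13, 15, 17} — 6 values for 6 variables — and 13 appears only in F's list, so F = 13.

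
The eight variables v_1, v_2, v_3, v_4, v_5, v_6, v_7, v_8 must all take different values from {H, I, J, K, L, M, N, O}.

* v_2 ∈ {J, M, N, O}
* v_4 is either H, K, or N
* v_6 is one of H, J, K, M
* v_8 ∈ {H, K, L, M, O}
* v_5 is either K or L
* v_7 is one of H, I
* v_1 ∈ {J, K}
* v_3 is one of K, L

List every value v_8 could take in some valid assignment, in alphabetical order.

H, M, O

The 8 variables together cover exactly {H, I, J, K, L, M, N, O} — 8 values for 8 variables — and I appears only in v_7's list, so v_7 = I.
v_3 and v_5 between them cover only {K, L} — a naked pair. Remove those values from v_1, v_4, v_6, v_8.
v_1 has just one choice, so v_1 = J. Strike J from v_2, v_6.
No further eliminations apply; v_8 can still be any of H, M, O.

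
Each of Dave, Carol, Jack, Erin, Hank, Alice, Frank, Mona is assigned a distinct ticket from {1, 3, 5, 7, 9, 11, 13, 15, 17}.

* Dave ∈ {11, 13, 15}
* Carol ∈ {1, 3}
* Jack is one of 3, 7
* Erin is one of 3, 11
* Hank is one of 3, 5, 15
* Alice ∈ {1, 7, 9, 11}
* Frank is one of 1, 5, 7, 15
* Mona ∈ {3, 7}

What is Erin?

11

Among the 8 variables, 9 fits only Alice (and all 8 values in {1, 3, 5, 7, 9, 11, 13, 15} must be used), so Alice = 9.
The 7 still-open variables together cover exactly {1, 3, 5, 7, 11, 13, 15} — 7 values for 7 variables — and 13 appears only in Dave's list, so Dave = 13.
The 6 still-open variables draw from only 6 values {1, 3, 5, 7, 11, 15}, so each is used; only Erin can be 11, hence Erin = 11.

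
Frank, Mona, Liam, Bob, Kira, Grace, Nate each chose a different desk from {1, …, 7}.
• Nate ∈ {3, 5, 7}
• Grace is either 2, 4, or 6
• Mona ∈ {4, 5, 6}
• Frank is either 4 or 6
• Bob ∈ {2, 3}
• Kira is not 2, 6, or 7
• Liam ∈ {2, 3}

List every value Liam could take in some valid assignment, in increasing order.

The 7 variables draw from only 7 values {1, 2, 3, 4, 5, 6, 7}, so each is used; only Kira can be 1, hence Kira = 1.
The 6 still-open variables together cover exactly {2, 3, 4, 5, 6, 7} — 6 values for 6 variables — and 7 appears only in Nate's list, so Nate = 7.
Among the 5 still-open variables, 5 fits only Mona (and all 5 values in {2, 3, 4, 5, 6} must be used), so Mona = 5.
Liam and Bob between them cover only {2, 3} — a naked pair. Remove those values from Grace.
No further eliminations apply; Liam can still be any of 2, 3.

2, 3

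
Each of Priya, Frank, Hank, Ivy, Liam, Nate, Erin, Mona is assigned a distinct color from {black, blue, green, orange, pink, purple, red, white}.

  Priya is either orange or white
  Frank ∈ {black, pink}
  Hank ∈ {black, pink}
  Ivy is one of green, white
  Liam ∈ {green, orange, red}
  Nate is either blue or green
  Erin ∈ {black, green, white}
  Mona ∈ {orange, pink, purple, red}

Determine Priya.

orange

The 8 variables together cover exactly {black, blue, green, orange, pink, purple, red, white} — 8 values for 8 variables — and blue appears only in Nate's list, so Nate = blue.
Among the 7 still-open variables, purple fits only Mona (and all 7 values in {black, green, orange, pink, purple, red, white} must be used), so Mona = purple.
The 6 still-open variables draw from only 6 values {black, green, orange, pink, red, white}, so each is used; only Liam can be red, hence Liam = red.
The 5 still-open variables draw from only 5 values {black, green, orange, pink, white}, so each is used; only Priya can be orange, hence Priya = orange.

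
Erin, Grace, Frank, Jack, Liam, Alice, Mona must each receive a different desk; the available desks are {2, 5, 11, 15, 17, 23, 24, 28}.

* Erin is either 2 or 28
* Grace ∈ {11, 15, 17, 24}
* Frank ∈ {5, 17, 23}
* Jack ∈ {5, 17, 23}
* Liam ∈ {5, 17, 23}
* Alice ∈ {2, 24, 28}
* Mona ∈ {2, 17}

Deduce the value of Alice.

Frank, Jack, Liam between them cover only {5, 17, 23} — a naked triple. Remove those values from Grace, Mona.
Mona must be 2 (only option left). So Erin, Alice can't be 2.
Erin must be 28 (only option left). Strike 28 from Alice.
So Alice = 24.

24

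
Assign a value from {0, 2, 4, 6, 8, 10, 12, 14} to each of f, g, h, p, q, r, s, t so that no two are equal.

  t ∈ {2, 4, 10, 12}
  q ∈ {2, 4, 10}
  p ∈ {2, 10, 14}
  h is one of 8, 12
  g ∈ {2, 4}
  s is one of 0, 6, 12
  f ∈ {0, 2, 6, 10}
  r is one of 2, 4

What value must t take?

12

The 8 variables together cover exactly {0, 2, 4, 6, 8, 10, 12, 14} — 8 values for 8 variables — and 8 appears only in h's list, so h = 8.
The 7 still-open variables draw from only 7 values {0, 2, 4, 6, 10, 12, 14}, so each is used; only p can be 14, hence p = 14.
g and r share exactly the 2 values {2, 4}; by pigeonhole those values go to them, so strike 2, 4 from f, q, t.
q's domain is down to {10}, so q = 10. So f, t can't be 10.
So t = 12.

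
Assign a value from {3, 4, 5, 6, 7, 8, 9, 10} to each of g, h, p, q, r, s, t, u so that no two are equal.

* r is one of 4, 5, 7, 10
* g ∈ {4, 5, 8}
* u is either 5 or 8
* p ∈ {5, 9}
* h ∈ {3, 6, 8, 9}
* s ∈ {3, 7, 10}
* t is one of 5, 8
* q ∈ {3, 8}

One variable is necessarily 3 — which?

q

Among the 8 variables, 6 fits only h (and all 8 values in {3, 4, 5, 6, 7, 8, 9, 10} must be used), so h = 6.
The 7 still-open variables together cover exactly {3, 4, 5, 7, 8, 9, 10} — 7 values for 7 variables — and 9 appears only in p's list, so p = 9.
t and u share exactly the 2 values {5, 8}; by pigeonhole those values go to them, so strike 5, 8 from g, q, r.
So 3 goes to q.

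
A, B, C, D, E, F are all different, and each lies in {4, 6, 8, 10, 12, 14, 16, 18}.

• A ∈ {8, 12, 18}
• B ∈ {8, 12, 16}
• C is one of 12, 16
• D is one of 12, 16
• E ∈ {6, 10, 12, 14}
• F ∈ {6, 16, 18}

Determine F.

6

C and D share exactly the 2 values {12, 16}; by pigeonhole those values go to them, so strike 12, 16 from A, B, E, F.
B must be 8 (only option left). Strike 8 from A.
A must be 18 (only option left). Remove 18 from F.
So F = 6.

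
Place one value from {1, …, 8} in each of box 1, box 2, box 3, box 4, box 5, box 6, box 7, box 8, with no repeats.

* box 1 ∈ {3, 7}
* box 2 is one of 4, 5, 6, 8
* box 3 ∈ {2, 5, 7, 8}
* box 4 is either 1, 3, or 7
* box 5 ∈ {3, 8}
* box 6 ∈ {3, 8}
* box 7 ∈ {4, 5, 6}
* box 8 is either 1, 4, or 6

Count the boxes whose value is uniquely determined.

3

Among the 8 variables, 2 fits only box 3 (and all 8 values in {1, 2, 3, 4, 5, 6, 7, 8} must be used), so box 3 = 2.
box 5 and box 6 share exactly the 2 values {3, 8}; by pigeonhole those values go to them, so strike 3, 8 from box 1, box 2, box 4.
That leaves box 1 = 7. Strike 7 from box 4.
box 4 must be 1 (only option left). So box 8 can't be 1.
Determined: box 1=7, box 3=2, box 4=1. The other boxes each still have more than one consistent value. That makes 3.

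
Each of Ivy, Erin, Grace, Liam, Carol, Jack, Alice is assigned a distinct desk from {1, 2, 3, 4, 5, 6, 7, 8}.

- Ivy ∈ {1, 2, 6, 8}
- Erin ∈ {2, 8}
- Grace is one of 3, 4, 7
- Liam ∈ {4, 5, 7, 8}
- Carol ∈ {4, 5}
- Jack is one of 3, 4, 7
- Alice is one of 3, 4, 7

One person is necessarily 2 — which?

The 3 variables Grace, Jack, Alice are confined to {3, 4, 7}, which locks those values in; drop them from Liam, Carol.
Carol must be 5 (only option left). Eliminate 5 elsewhere: Liam.
Liam must be 8 (only option left). So Ivy, Erin can't be 8.
So 2 goes to Erin.

Erin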